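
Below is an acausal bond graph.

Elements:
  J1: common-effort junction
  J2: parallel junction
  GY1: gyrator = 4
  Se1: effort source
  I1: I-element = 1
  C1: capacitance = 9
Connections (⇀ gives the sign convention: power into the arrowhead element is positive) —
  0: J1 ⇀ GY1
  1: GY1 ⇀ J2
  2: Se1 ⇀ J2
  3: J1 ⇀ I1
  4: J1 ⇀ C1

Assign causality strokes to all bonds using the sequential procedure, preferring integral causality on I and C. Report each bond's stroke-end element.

β0 →GY1
β1 →GY1
β2 →J2
β3 →I1
β4 →J1

β2 |J2  (Se1 (Se) sets effort on bond)
β1 |GY1  (0-jn J2 has e-setter on 2)
β0 |GY1  (GY GY1: same side as bond 1)
β3 |I1  (I1: I, integral causality)
β4 |J1  (closing 0-jn rule on J1)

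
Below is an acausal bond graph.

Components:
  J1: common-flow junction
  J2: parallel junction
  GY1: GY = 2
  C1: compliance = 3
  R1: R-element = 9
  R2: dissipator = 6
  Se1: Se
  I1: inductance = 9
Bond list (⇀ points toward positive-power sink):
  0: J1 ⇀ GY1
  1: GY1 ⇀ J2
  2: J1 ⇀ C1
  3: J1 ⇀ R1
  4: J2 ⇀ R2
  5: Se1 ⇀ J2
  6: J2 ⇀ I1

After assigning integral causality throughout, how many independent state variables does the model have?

2  (C1, I1 all integral)

#5 |J2  (source Se1 imposes e)
#1 |GY1  (common-e at J2 fixed by 5)
#4 |R2  (J2 effort already set via bond 5)
#6 |I1  (0-jn J2 has e-setter on 5)
#0 |GY1  (GY1: gyrator matches bond 1)
#2 |J1  (common-f at J1 fixed by 0)
#3 |J1  (1-jn J1 has f-setter on 0)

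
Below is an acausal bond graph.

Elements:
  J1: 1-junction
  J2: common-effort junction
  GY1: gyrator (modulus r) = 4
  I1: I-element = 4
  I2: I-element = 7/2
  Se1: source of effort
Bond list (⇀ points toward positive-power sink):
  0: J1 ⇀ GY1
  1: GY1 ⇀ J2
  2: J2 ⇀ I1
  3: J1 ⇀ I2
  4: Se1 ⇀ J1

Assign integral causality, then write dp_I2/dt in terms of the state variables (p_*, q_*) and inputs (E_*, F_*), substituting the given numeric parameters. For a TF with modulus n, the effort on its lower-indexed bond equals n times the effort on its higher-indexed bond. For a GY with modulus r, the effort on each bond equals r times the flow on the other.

b4 →J1  (source Se1 imposes e)
b2 →I1  (I1: I, integral causality)
b1 →J2  (J2 needs exactly one e-in)
b0 →J1  (GY GY1: same side as bond 1)
b3 →I2  (only one flow-in slot at J1)

dp_I2/dt = E_Se1 - p_I1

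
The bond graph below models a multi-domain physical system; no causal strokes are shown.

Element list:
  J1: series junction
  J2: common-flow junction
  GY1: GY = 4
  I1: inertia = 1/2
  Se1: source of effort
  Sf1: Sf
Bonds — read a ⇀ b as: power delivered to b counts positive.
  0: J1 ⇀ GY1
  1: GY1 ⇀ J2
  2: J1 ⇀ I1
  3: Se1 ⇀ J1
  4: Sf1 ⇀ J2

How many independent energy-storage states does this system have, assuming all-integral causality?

1  (I1 all integral)

#3 |J1  (Se1: effort source, stroke at far end)
#4 |Sf1  (Sf1 fixes flow; stroke at Sf1)
#1 |J2  (common-f at J2 fixed by 4)
#0 |J1  (GY1: gyrator matches bond 1)
#2 |I1  (J1 needs exactly one f-in)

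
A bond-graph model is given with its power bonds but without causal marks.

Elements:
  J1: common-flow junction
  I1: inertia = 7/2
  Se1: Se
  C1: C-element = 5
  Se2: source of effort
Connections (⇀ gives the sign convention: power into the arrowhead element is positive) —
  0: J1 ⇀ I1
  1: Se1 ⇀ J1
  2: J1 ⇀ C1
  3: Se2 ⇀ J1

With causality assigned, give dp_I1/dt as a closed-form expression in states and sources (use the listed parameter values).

dp_I1/dt = E_Se1 + E_Se2 - q_C1/5

β1 →J1  (Se1: effort source, stroke at far end)
β3 →J1  (Se2 fixes effort; stroke away)
β0 →I1  (I1 integral (f out))
β2 →J1  (1-jn J1 has f-setter on 0)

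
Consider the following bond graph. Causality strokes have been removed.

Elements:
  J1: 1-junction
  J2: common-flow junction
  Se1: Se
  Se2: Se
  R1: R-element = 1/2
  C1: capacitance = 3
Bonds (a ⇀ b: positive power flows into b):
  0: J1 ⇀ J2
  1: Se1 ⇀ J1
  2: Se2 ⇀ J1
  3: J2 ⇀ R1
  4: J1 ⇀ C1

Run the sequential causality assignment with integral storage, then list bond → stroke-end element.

β1 stroke→J1  (Se1: effort source, stroke at far end)
β2 stroke→J1  (Se2: effort source, stroke at far end)
β4 stroke→J1  (prefer integral on C1)
β0 stroke→J2  (J1 needs exactly one f-in)
β3 stroke→R1  (J2 needs exactly one f-in)

β0 |J2
β1 |J1
β2 |J1
β3 |R1
β4 |J1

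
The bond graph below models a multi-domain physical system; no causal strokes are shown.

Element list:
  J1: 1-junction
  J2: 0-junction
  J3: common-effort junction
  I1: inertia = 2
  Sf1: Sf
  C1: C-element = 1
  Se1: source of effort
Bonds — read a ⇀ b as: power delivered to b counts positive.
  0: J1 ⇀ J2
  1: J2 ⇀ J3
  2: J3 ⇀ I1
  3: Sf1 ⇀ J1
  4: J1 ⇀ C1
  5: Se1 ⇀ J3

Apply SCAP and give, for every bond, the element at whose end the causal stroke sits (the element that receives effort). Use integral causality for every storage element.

b0 stroke→J1
b1 stroke→J2
b2 stroke→I1
b3 stroke→Sf1
b4 stroke→J1
b5 stroke→J3

bond 3 |Sf1  (Sf1 (Sf) sets flow on bond)
bond 5 |J3  (source Se1 imposes e)
bond 0 |J1  (1-jn J1 has f-setter on 3)
bond 4 |J1  (J1 flow already set via bond 3)
bond 1 |J2  (J2: last free bond brings effort in)
bond 2 |I1  (J3: bond 5 brought effort, rest push out)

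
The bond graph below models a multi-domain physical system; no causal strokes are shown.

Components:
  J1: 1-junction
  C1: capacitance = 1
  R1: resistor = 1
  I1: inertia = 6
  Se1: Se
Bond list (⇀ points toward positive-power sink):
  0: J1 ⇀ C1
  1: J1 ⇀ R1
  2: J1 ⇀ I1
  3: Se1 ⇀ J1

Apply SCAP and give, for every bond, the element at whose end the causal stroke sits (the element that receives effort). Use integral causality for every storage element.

bond 0 →J1
bond 1 →J1
bond 2 →I1
bond 3 →J1

β3 stroke at J1  (source Se1 imposes e)
β0 stroke at J1  (C1 integral (e out))
β2 stroke at I1  (I1 outputs flow p/I1)
β1 stroke at J1  (1-jn J1 has f-setter on 2)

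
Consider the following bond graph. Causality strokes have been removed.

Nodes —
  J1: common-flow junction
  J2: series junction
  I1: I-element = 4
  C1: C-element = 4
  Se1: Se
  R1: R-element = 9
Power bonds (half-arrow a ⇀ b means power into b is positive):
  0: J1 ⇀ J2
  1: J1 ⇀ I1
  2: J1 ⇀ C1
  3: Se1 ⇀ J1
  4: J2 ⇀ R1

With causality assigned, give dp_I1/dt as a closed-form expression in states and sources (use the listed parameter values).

β3 stroke at J1  (Se1 fixes effort; stroke away)
β1 stroke at I1  (prefer integral on I1)
β0 stroke at J1  (J1: bond 1 brought flow, rest push out)
β2 stroke at J1  (J1 flow already set via bond 1)
β4 stroke at J2  (J2 flow already set via bond 0)

dp_I1/dt = E_Se1 - 9*p_I1/4 - q_C1/4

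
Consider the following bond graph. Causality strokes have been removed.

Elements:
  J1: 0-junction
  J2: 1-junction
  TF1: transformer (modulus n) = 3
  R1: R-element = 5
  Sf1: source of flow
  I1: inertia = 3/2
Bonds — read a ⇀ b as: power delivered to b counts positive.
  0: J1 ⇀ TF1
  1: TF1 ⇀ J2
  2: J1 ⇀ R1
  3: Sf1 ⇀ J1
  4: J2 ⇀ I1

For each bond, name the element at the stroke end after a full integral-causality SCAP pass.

bond 3 |Sf1  (source Sf1 imposes f)
bond 4 |I1  (I1 outputs flow p/I1)
bond 1 |J2  (1-jn J2 has f-setter on 4)
bond 0 |TF1  (TF1: transformer flips bond 1)
bond 2 |J1  (only one effort-in slot at J1)

b0 stroke→TF1
b1 stroke→J2
b2 stroke→J1
b3 stroke→Sf1
b4 stroke→I1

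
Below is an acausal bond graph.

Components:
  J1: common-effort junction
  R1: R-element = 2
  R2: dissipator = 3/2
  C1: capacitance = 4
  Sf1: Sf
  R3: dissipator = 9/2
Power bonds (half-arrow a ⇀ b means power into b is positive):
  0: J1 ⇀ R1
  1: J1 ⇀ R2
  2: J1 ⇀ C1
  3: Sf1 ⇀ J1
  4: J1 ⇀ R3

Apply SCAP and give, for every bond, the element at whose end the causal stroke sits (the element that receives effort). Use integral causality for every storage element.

bond 3 →Sf1  (Sf1 (Sf) sets flow on bond)
bond 2 →J1  (C1: C, integral causality)
bond 0 →R1  (J1 effort already set via bond 2)
bond 1 →R2  (common-e at J1 fixed by 2)
bond 4 →R3  (J1: bond 2 brought effort, rest push out)

bond 0 stroke→R1
bond 1 stroke→R2
bond 2 stroke→J1
bond 3 stroke→Sf1
bond 4 stroke→R3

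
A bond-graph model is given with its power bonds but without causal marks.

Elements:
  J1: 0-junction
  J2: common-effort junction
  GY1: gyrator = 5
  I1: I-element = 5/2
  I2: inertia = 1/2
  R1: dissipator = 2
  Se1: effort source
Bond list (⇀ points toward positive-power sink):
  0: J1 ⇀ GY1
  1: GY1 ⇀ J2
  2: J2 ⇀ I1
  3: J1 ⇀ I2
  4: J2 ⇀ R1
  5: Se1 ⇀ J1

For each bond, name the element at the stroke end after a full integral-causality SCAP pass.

bond 0 stroke→GY1
bond 1 stroke→GY1
bond 2 stroke→I1
bond 3 stroke→I2
bond 4 stroke→J2
bond 5 stroke→J1

#5 stroke at J1  (Se1 (Se) sets effort on bond)
#0 stroke at GY1  (0-jn J1 has e-setter on 5)
#3 stroke at I2  (J1 effort already set via bond 5)
#1 stroke at GY1  (GY1: gyrator matches bond 0)
#2 stroke at I1  (I1: I, integral causality)
#4 stroke at J2  (J2: last free bond brings effort in)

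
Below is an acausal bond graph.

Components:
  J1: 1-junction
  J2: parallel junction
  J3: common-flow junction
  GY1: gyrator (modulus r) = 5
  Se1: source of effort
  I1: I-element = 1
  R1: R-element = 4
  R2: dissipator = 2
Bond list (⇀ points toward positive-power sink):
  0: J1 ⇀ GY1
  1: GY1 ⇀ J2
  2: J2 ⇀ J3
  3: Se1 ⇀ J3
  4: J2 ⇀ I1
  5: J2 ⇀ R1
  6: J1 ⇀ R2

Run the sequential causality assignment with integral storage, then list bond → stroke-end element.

β0 →GY1
β1 →GY1
β2 →J2
β3 →J3
β4 →I1
β5 →R1
β6 →J1

#3 stroke→J3  (Se1 (Se) sets effort on bond)
#2 stroke→J2  (only one flow-in slot at J3)
#1 stroke→GY1  (J2: bond 2 brought effort, rest push out)
#4 stroke→I1  (common-e at J2 fixed by 2)
#5 stroke→R1  (J2 effort already set via bond 2)
#0 stroke→GY1  (GY1: gyrator matches bond 1)
#6 stroke→J1  (1-jn J1 has f-setter on 0)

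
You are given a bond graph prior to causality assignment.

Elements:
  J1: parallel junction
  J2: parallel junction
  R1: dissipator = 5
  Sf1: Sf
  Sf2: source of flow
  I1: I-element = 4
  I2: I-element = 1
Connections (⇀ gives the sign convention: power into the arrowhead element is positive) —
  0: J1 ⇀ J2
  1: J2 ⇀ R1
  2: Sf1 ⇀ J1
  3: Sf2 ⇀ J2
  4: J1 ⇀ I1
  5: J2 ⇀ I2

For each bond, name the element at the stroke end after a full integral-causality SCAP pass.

#0 →J1
#1 →J2
#2 →Sf1
#3 →Sf2
#4 →I1
#5 →I2

β2 stroke at Sf1  (Sf1 (Sf) sets flow on bond)
β3 stroke at Sf2  (Sf2 (Sf) sets flow on bond)
β4 stroke at I1  (I1: I, integral causality)
β0 stroke at J1  (closing 0-jn rule on J1)
β5 stroke at I2  (I2: I, integral causality)
β1 stroke at J2  (J2 needs exactly one e-in)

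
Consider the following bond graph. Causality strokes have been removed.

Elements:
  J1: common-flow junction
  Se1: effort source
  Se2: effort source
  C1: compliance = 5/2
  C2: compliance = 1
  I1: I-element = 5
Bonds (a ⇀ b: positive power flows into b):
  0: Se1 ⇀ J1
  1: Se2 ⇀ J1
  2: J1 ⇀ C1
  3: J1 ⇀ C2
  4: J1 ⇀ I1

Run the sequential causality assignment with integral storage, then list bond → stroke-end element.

#0 stroke at J1  (Se1 fixes effort; stroke away)
#1 stroke at J1  (Se2 (Se) sets effort on bond)
#2 stroke at J1  (C1 integral (e out))
#3 stroke at J1  (C2 outputs effort q/C2)
#4 stroke at I1  (J1: last free bond brings flow in)

b0 |J1
b1 |J1
b2 |J1
b3 |J1
b4 |I1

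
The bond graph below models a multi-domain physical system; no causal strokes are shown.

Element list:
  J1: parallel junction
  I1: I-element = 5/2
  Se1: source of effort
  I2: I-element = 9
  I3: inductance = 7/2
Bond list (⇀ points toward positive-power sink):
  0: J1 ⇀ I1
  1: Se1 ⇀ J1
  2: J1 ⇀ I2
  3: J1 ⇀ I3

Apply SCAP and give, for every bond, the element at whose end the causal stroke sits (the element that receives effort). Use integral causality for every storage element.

#1 stroke→J1  (Se1: effort source, stroke at far end)
#0 stroke→I1  (0-jn J1 has e-setter on 1)
#2 stroke→I2  (common-e at J1 fixed by 1)
#3 stroke→I3  (J1 effort already set via bond 1)

b0 →I1
b1 →J1
b2 →I2
b3 →I3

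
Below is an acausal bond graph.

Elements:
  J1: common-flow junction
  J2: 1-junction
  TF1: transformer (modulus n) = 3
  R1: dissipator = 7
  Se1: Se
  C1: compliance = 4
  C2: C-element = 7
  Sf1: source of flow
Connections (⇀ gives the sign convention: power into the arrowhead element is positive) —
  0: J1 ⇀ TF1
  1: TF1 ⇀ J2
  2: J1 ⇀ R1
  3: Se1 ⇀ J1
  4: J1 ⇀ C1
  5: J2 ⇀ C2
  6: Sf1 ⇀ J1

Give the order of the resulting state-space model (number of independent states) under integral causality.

bond 3 →J1  (Se1: effort source, stroke at far end)
bond 6 →Sf1  (Sf1 fixes flow; stroke at Sf1)
bond 0 →J1  (common-f at J1 fixed by 6)
bond 2 →J1  (J1: bond 6 brought flow, rest push out)
bond 4 →J1  (J1 flow already set via bond 6)
bond 1 →TF1  (TF1 one-in-one-out from 0)
bond 5 →J2  (J2 flow already set via bond 1)

2  (C1, C2 all integral)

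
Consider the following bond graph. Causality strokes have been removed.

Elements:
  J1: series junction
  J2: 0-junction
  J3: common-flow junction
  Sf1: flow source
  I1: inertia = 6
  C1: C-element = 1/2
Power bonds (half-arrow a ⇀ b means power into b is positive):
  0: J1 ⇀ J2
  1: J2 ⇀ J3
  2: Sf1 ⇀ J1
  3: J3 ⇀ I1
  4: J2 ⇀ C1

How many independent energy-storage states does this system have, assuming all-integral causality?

2  (C1, I1 all integral)

bond 2 stroke→Sf1  (Sf1 fixes flow; stroke at Sf1)
bond 0 stroke→J1  (common-f at J1 fixed by 2)
bond 3 stroke→I1  (I1 integral (f out))
bond 1 stroke→J3  (1-jn J3 has f-setter on 3)
bond 4 stroke→J2  (closing 0-jn rule on J2)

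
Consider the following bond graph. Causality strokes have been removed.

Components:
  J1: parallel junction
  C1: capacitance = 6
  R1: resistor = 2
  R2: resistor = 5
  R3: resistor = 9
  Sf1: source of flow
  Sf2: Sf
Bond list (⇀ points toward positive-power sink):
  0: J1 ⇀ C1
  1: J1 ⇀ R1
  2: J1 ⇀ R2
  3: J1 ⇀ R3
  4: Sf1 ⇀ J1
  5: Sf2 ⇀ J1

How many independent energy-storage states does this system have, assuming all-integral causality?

1  (C1 all integral)

bond 4 stroke at Sf1  (source Sf1 imposes f)
bond 5 stroke at Sf2  (Sf2 fixes flow; stroke at Sf2)
bond 0 stroke at J1  (C1: C, integral causality)
bond 1 stroke at R1  (common-e at J1 fixed by 0)
bond 2 stroke at R2  (J1 effort already set via bond 0)
bond 3 stroke at R3  (0-jn J1 has e-setter on 0)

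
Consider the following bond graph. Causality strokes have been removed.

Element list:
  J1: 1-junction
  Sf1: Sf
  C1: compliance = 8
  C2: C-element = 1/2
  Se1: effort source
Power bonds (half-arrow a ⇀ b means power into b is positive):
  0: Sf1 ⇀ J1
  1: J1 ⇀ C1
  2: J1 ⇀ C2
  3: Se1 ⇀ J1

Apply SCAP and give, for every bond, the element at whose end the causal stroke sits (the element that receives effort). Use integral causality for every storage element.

#0 →Sf1
#1 →J1
#2 →J1
#3 →J1

b0 |Sf1  (Sf1: flow source, stroke at near end)
b3 |J1  (Se1 (Se) sets effort on bond)
b1 |J1  (common-f at J1 fixed by 0)
b2 |J1  (J1: bond 0 brought flow, rest push out)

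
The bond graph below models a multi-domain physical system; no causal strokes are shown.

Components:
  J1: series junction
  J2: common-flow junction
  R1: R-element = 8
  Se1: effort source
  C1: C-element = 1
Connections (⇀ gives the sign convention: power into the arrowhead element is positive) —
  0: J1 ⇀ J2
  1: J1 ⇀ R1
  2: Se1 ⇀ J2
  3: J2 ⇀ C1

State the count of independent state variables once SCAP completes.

#2 |J2  (Se1 (Se) sets effort on bond)
#3 |J2  (C1 integral (e out))
#0 |J1  (only one flow-in slot at J2)
#1 |R1  (closing 1-jn rule on J1)

1  (C1 all integral)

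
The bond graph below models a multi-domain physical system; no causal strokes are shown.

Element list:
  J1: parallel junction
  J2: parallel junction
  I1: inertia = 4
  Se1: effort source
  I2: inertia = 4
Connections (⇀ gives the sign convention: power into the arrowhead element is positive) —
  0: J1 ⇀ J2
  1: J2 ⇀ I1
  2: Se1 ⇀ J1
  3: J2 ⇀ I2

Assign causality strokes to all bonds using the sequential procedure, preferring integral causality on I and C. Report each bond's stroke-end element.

bond 2 →J1  (Se1 fixes effort; stroke away)
bond 0 →J2  (J1 effort already set via bond 2)
bond 1 →I1  (0-jn J2 has e-setter on 0)
bond 3 →I2  (common-e at J2 fixed by 0)

#0 stroke→J2
#1 stroke→I1
#2 stroke→J1
#3 stroke→I2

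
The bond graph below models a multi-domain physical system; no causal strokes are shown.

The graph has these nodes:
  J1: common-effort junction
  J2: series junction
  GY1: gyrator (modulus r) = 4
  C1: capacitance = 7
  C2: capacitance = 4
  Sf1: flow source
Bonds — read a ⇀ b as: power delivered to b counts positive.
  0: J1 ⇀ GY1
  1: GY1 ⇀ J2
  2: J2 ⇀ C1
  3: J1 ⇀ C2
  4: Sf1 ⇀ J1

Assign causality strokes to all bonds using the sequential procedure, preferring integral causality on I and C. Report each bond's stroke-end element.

β0 stroke at GY1
β1 stroke at GY1
β2 stroke at J2
β3 stroke at J1
β4 stroke at Sf1

bond 4 |Sf1  (Sf1: flow source, stroke at near end)
bond 2 |J2  (prefer integral on C1)
bond 1 |GY1  (J2 needs exactly one f-in)
bond 0 |GY1  (GY1 both-in/both-out from 1)
bond 3 |J1  (only one effort-in slot at J1)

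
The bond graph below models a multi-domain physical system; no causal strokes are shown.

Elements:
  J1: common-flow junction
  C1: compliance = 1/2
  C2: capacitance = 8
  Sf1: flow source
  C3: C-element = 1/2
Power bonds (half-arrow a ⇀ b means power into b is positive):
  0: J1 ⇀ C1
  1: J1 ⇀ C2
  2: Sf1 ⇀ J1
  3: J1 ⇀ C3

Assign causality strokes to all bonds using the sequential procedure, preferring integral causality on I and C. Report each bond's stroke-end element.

#2 |Sf1  (source Sf1 imposes f)
#0 |J1  (J1 flow already set via bond 2)
#1 |J1  (1-jn J1 has f-setter on 2)
#3 |J1  (J1: bond 2 brought flow, rest push out)

bond 0 stroke at J1
bond 1 stroke at J1
bond 2 stroke at Sf1
bond 3 stroke at J1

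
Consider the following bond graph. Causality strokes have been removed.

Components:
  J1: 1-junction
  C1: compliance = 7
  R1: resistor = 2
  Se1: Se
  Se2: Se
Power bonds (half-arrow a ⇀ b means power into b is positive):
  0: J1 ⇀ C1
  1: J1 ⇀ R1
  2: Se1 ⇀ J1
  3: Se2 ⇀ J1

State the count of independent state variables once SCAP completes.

1  (C1 all integral)

bond 2 |J1  (Se1 fixes effort; stroke away)
bond 3 |J1  (Se2: effort source, stroke at far end)
bond 0 |J1  (C1 outputs effort q/C1)
bond 1 |R1  (only one flow-in slot at J1)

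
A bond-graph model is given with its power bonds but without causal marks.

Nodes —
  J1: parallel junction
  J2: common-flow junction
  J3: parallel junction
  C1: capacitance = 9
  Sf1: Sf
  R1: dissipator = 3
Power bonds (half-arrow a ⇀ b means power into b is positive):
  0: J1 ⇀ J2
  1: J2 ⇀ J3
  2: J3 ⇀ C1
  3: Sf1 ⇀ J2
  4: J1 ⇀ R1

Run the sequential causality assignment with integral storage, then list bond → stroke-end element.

b3 |Sf1  (Sf1 fixes flow; stroke at Sf1)
b0 |J2  (1-jn J2 has f-setter on 3)
b1 |J2  (J2 flow already set via bond 3)
b2 |J3  (only one effort-in slot at J3)
b4 |J1  (J1: last free bond brings effort in)

#0 |J2
#1 |J2
#2 |J3
#3 |Sf1
#4 |J1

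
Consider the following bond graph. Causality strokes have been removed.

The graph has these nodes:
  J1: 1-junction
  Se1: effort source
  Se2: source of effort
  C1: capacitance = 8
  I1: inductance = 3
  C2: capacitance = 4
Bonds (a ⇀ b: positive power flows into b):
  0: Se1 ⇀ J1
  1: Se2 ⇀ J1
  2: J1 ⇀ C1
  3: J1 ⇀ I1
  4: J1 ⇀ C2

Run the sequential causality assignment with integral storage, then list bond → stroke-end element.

#0 |J1  (source Se1 imposes e)
#1 |J1  (Se2 fixes effort; stroke away)
#2 |J1  (C1 outputs effort q/C1)
#3 |I1  (I1 integral (f out))
#4 |J1  (1-jn J1 has f-setter on 3)

#0 |J1
#1 |J1
#2 |J1
#3 |I1
#4 |J1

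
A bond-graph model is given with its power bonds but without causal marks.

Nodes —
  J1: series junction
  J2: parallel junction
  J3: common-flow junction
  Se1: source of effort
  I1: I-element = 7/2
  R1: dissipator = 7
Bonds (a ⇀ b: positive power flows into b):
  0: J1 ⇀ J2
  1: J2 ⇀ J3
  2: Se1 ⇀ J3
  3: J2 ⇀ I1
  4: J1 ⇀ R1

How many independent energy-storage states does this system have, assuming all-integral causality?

β2 |J3  (Se1 fixes effort; stroke away)
β1 |J2  (J3 needs exactly one f-in)
β0 |J1  (common-e at J2 fixed by 1)
β3 |I1  (J2 effort already set via bond 1)
β4 |R1  (J1 needs exactly one f-in)

1  (I1 all integral)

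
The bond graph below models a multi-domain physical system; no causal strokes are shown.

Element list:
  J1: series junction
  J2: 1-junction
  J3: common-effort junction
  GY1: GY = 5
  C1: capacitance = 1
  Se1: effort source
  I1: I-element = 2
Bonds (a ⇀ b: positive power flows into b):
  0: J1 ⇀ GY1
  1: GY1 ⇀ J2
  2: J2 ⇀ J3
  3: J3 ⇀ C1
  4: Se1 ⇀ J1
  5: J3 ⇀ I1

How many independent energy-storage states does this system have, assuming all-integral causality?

#4 →J1  (source Se1 imposes e)
#0 →GY1  (only one flow-in slot at J1)
#1 →GY1  (GY GY1: same side as bond 0)
#2 →J2  (J2 flow already set via bond 1)
#3 →J3  (C1: C, integral causality)
#5 →I1  (J3: bond 3 brought effort, rest push out)

2  (C1, I1 all integral)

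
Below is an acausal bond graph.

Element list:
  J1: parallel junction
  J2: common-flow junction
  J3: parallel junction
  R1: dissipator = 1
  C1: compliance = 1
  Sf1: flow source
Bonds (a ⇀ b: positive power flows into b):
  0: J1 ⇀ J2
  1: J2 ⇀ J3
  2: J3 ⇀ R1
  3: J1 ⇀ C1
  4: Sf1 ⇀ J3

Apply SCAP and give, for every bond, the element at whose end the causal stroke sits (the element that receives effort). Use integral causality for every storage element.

b0 →J2
b1 →J3
b2 →R1
b3 →J1
b4 →Sf1

#4 |Sf1  (Sf1 fixes flow; stroke at Sf1)
#3 |J1  (C1 outputs effort q/C1)
#0 |J2  (0-jn J1 has e-setter on 3)
#1 |J3  (closing 1-jn rule on J2)
#2 |R1  (common-e at J3 fixed by 1)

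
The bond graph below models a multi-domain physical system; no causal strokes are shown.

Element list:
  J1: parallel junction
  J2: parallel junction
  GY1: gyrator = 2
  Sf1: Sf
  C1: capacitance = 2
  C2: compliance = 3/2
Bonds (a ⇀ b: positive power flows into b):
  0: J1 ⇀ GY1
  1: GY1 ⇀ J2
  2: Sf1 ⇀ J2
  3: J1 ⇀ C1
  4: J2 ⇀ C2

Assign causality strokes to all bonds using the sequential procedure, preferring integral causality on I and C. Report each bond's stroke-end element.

#0 stroke→GY1
#1 stroke→GY1
#2 stroke→Sf1
#3 stroke→J1
#4 stroke→J2

b2 stroke at Sf1  (Sf1 fixes flow; stroke at Sf1)
b3 stroke at J1  (C1 integral (e out))
b0 stroke at GY1  (common-e at J1 fixed by 3)
b1 stroke at GY1  (GY1 both-in/both-out from 0)
b4 stroke at J2  (J2 needs exactly one e-in)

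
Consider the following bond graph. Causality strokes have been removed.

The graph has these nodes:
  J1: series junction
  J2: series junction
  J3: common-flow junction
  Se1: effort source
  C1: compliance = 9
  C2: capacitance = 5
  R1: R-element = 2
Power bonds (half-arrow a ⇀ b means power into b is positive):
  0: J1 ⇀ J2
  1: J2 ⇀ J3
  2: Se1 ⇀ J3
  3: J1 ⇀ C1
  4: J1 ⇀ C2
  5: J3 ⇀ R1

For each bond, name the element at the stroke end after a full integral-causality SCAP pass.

bond 0 stroke→J2
bond 1 stroke→J3
bond 2 stroke→J3
bond 3 stroke→J1
bond 4 stroke→J1
bond 5 stroke→R1

b2 stroke at J3  (Se1 fixes effort; stroke away)
b3 stroke at J1  (prefer integral on C1)
b4 stroke at J1  (C2: C, integral causality)
b0 stroke at J2  (J1 needs exactly one f-in)
b1 stroke at J3  (J2 needs exactly one f-in)
b5 stroke at R1  (J3 needs exactly one f-in)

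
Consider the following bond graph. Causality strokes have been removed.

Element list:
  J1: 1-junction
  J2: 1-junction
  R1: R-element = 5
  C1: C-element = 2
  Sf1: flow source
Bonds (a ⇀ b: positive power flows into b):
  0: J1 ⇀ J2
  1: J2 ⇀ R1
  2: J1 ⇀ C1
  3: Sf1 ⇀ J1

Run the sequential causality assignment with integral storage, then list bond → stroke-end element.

b3 stroke at Sf1  (Sf1 fixes flow; stroke at Sf1)
b0 stroke at J1  (J1: bond 3 brought flow, rest push out)
b2 stroke at J1  (J1: bond 3 brought flow, rest push out)
b1 stroke at J2  (1-jn J2 has f-setter on 0)

b0 |J1
b1 |J2
b2 |J1
b3 |Sf1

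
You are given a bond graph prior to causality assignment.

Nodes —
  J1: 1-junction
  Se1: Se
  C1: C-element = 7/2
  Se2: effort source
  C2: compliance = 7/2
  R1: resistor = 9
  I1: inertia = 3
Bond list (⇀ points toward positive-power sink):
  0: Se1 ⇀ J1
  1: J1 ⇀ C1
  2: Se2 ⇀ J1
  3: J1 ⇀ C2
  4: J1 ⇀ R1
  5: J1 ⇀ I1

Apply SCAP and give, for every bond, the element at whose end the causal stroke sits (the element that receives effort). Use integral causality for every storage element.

#0 stroke→J1
#1 stroke→J1
#2 stroke→J1
#3 stroke→J1
#4 stroke→J1
#5 stroke→I1

b0 |J1  (Se1: effort source, stroke at far end)
b2 |J1  (source Se2 imposes e)
b1 |J1  (prefer integral on C1)
b3 |J1  (C2 integral (e out))
b5 |I1  (I1 outputs flow p/I1)
b4 |J1  (J1 flow already set via bond 5)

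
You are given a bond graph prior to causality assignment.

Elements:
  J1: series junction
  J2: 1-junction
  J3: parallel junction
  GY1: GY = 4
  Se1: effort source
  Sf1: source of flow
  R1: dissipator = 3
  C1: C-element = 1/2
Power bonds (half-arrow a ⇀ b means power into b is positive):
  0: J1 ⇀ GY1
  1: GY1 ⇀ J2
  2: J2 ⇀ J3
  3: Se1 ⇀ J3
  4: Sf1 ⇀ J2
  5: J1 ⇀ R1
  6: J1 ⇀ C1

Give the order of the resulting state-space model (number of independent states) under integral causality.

1  (C1 all integral)

#3 |J3  (Se1 fixes effort; stroke away)
#4 |Sf1  (Sf1: flow source, stroke at near end)
#1 |J2  (J2: bond 4 brought flow, rest push out)
#2 |J2  (J2: bond 4 brought flow, rest push out)
#0 |J1  (GY1 both-in/both-out from 1)
#6 |J1  (C1 outputs effort q/C1)
#5 |R1  (closing 1-jn rule on J1)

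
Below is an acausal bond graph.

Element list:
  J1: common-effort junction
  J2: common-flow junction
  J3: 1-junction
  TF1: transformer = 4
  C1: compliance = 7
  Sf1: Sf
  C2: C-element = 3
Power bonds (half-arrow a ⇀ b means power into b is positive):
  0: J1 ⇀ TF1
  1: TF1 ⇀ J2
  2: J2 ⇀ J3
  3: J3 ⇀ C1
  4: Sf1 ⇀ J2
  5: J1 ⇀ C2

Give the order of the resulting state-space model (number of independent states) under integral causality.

bond 4 |Sf1  (Sf1: flow source, stroke at near end)
bond 1 |J2  (1-jn J2 has f-setter on 4)
bond 2 |J2  (J2: bond 4 brought flow, rest push out)
bond 3 |J3  (common-f at J3 fixed by 2)
bond 0 |TF1  (TF1: transformer flips bond 1)
bond 5 |J1  (only one effort-in slot at J1)

2  (C1, C2 all integral)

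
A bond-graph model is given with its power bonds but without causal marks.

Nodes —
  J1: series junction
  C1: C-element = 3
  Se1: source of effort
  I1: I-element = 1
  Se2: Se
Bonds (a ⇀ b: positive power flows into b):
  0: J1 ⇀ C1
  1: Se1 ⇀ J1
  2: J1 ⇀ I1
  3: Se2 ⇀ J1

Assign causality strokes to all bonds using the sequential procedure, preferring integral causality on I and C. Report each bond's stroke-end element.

bond 1 |J1  (Se1: effort source, stroke at far end)
bond 3 |J1  (source Se2 imposes e)
bond 0 |J1  (C1: C, integral causality)
bond 2 |I1  (only one flow-in slot at J1)

#0 →J1
#1 →J1
#2 →I1
#3 →J1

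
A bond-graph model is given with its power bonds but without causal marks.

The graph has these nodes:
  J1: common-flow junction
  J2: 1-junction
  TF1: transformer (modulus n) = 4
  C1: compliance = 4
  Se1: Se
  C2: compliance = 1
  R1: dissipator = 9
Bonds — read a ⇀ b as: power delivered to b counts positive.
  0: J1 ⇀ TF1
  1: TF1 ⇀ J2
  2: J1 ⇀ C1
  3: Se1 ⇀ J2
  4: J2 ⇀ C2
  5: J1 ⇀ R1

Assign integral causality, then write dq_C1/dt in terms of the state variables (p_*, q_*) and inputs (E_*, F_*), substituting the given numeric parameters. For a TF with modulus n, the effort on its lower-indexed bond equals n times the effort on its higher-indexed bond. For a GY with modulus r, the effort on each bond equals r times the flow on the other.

#3 |J2  (Se1: effort source, stroke at far end)
#2 |J1  (C1 integral (e out))
#4 |J2  (C2 integral (e out))
#1 |TF1  (closing 1-jn rule on J2)
#0 |J1  (through TF1, causality passes straight; one stroke at TF1)
#5 |R1  (only one flow-in slot at J1)

dq_C1/dt = 4*E_Se1/9 - q_C1/36 - 4*q_C2/9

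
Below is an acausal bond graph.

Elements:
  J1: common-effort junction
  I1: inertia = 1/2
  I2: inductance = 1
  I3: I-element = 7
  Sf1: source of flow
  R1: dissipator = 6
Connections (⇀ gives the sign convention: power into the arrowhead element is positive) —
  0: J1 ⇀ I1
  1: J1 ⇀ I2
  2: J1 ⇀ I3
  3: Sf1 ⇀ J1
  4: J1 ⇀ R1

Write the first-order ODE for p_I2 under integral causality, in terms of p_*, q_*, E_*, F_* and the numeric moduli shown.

dp_I2/dt = 6*F_Sf1 - 12*p_I1 - 6*p_I2 - 6*p_I3/7

#3 |Sf1  (Sf1 fixes flow; stroke at Sf1)
#0 |I1  (I1: I, integral causality)
#1 |I2  (I2: I, integral causality)
#2 |I3  (I3 integral (f out))
#4 |J1  (closing 0-jn rule on J1)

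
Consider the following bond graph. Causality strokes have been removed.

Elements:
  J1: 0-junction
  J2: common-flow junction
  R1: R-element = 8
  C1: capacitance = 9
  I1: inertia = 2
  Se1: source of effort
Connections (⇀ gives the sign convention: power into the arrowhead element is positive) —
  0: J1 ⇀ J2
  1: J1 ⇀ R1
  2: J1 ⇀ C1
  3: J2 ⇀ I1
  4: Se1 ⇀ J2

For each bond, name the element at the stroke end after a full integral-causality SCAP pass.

b0 stroke→J2
b1 stroke→R1
b2 stroke→J1
b3 stroke→I1
b4 stroke→J2

b4 |J2  (Se1 (Se) sets effort on bond)
b2 |J1  (C1 integral (e out))
b0 |J2  (J1: bond 2 brought effort, rest push out)
b1 |R1  (J1 effort already set via bond 2)
b3 |I1  (closing 1-jn rule on J2)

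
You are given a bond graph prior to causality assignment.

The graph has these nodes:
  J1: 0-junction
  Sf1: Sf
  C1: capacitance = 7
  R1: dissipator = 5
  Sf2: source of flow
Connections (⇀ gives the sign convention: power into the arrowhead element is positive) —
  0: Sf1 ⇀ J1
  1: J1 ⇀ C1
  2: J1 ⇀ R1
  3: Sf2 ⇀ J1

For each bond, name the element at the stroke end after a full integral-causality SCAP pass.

bond 0 →Sf1  (source Sf1 imposes f)
bond 3 →Sf2  (Sf2 (Sf) sets flow on bond)
bond 1 →J1  (C1: C, integral causality)
bond 2 →R1  (common-e at J1 fixed by 1)

bond 0 |Sf1
bond 1 |J1
bond 2 |R1
bond 3 |Sf2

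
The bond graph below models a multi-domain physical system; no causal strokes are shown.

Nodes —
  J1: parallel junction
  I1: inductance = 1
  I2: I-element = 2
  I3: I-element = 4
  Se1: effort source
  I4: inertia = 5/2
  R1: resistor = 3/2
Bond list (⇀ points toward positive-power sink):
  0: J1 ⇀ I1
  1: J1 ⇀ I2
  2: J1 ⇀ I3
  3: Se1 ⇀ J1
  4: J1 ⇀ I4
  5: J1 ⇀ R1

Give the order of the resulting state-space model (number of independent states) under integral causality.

b3 stroke→J1  (Se1 (Se) sets effort on bond)
b0 stroke→I1  (J1: bond 3 brought effort, rest push out)
b1 stroke→I2  (J1: bond 3 brought effort, rest push out)
b2 stroke→I3  (0-jn J1 has e-setter on 3)
b4 stroke→I4  (J1 effort already set via bond 3)
b5 stroke→R1  (common-e at J1 fixed by 3)

4  (I1, I2, I3, I4 all integral)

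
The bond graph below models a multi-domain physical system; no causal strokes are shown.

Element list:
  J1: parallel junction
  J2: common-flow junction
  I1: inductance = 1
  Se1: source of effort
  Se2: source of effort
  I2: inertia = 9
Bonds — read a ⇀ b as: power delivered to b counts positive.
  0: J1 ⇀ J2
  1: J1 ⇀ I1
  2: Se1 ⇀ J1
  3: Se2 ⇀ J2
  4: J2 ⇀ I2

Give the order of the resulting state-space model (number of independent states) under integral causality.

bond 2 stroke at J1  (Se1 fixes effort; stroke away)
bond 3 stroke at J2  (Se2: effort source, stroke at far end)
bond 0 stroke at J2  (J1 effort already set via bond 2)
bond 1 stroke at I1  (common-e at J1 fixed by 2)
bond 4 stroke at I2  (closing 1-jn rule on J2)

2  (I1, I2 all integral)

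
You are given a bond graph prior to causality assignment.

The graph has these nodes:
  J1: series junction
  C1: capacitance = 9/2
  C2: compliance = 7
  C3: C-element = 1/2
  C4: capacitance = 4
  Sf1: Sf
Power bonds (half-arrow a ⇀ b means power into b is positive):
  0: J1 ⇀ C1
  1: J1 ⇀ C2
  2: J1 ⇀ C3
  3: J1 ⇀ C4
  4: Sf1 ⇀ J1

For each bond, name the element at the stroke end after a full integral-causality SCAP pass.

b0 stroke at J1
b1 stroke at J1
b2 stroke at J1
b3 stroke at J1
b4 stroke at Sf1

#4 |Sf1  (Sf1 (Sf) sets flow on bond)
#0 |J1  (J1: bond 4 brought flow, rest push out)
#1 |J1  (J1 flow already set via bond 4)
#2 |J1  (common-f at J1 fixed by 4)
#3 |J1  (J1: bond 4 brought flow, rest push out)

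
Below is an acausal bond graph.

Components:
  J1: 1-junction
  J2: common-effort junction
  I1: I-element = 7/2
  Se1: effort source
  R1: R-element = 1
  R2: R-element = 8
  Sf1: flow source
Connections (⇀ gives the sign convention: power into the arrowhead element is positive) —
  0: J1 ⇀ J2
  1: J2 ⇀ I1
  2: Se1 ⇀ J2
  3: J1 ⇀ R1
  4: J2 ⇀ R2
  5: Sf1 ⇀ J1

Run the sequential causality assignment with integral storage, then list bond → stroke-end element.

b0 |J1
b1 |I1
b2 |J2
b3 |J1
b4 |R2
b5 |Sf1

b2 stroke→J2  (source Se1 imposes e)
b5 stroke→Sf1  (Sf1 (Sf) sets flow on bond)
b0 stroke→J1  (1-jn J1 has f-setter on 5)
b3 stroke→J1  (1-jn J1 has f-setter on 5)
b1 stroke→I1  (J2: bond 2 brought effort, rest push out)
b4 stroke→R2  (J2 effort already set via bond 2)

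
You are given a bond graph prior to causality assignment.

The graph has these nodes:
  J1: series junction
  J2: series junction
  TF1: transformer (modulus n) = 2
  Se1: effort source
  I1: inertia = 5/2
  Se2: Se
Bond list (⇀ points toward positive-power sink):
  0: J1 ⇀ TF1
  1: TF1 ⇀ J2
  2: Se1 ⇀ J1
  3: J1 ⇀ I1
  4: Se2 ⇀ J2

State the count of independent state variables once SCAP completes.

b2 →J1  (Se1 (Se) sets effort on bond)
b4 →J2  (Se2 fixes effort; stroke away)
b1 →TF1  (only one flow-in slot at J2)
b0 →J1  (TF TF1: opposite of bond 1)
b3 →I1  (J1: last free bond brings flow in)

1  (I1 all integral)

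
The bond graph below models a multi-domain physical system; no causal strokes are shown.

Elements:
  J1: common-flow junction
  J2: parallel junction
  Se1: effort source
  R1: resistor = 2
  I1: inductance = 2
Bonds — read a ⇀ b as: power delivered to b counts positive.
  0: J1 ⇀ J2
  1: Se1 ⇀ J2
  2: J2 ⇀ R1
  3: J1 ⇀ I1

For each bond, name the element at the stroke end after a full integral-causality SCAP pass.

#0 stroke at J1
#1 stroke at J2
#2 stroke at R1
#3 stroke at I1

b1 →J2  (source Se1 imposes e)
b0 →J1  (J2: bond 1 brought effort, rest push out)
b2 →R1  (J2 effort already set via bond 1)
b3 →I1  (J1 needs exactly one f-in)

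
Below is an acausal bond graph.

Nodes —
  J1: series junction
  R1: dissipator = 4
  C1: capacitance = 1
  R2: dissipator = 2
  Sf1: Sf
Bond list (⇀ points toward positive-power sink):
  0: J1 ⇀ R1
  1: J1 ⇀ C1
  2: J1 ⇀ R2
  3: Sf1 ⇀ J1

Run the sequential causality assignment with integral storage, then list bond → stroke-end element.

bond 0 →J1
bond 1 →J1
bond 2 →J1
bond 3 →Sf1

#3 stroke→Sf1  (Sf1 fixes flow; stroke at Sf1)
#0 stroke→J1  (1-jn J1 has f-setter on 3)
#1 stroke→J1  (common-f at J1 fixed by 3)
#2 stroke→J1  (J1: bond 3 brought flow, rest push out)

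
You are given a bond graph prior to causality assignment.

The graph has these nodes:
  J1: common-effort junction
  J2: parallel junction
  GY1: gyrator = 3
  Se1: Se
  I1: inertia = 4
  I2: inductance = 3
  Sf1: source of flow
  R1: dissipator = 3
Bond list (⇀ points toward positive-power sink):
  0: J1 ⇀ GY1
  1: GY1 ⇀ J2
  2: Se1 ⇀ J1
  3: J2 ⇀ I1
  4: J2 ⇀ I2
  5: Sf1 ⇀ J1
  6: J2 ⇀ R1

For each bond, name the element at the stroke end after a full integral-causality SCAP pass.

bond 2 |J1  (Se1: effort source, stroke at far end)
bond 5 |Sf1  (source Sf1 imposes f)
bond 0 |GY1  (J1 effort already set via bond 2)
bond 1 |GY1  (GY1 both-in/both-out from 0)
bond 3 |I1  (I1 integral (f out))
bond 4 |I2  (I2 integral (f out))
bond 6 |J2  (only one effort-in slot at J2)

bond 0 stroke at GY1
bond 1 stroke at GY1
bond 2 stroke at J1
bond 3 stroke at I1
bond 4 stroke at I2
bond 5 stroke at Sf1
bond 6 stroke at J2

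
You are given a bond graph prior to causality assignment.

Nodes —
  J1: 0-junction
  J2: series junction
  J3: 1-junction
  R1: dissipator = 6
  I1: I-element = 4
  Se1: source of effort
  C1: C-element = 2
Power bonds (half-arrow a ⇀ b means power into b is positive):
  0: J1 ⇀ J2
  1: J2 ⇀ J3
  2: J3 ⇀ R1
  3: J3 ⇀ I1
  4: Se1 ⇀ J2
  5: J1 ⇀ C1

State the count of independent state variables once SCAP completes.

2  (C1, I1 all integral)

#4 |J2  (source Se1 imposes e)
#3 |I1  (prefer integral on I1)
#1 |J3  (1-jn J3 has f-setter on 3)
#2 |J3  (1-jn J3 has f-setter on 3)
#0 |J2  (1-jn J2 has f-setter on 1)
#5 |J1  (J1 needs exactly one e-in)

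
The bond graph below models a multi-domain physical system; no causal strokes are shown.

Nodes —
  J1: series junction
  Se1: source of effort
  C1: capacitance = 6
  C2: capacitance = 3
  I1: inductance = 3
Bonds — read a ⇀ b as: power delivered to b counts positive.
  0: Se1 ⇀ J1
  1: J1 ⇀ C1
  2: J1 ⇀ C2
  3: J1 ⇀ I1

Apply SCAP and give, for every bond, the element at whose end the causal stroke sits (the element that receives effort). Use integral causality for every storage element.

bond 0 stroke→J1
bond 1 stroke→J1
bond 2 stroke→J1
bond 3 stroke→I1

b0 stroke→J1  (Se1 fixes effort; stroke away)
b1 stroke→J1  (C1 integral (e out))
b2 stroke→J1  (prefer integral on C2)
b3 stroke→I1  (closing 1-jn rule on J1)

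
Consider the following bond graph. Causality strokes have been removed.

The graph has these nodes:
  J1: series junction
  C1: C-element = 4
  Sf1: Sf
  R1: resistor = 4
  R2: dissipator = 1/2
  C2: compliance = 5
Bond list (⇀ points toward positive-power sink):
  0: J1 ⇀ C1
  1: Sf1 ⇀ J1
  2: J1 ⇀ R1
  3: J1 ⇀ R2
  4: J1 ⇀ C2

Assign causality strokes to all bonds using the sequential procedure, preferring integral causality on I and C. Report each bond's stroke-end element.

b0 stroke→J1
b1 stroke→Sf1
b2 stroke→J1
b3 stroke→J1
b4 stroke→J1

β1 stroke→Sf1  (Sf1: flow source, stroke at near end)
β0 stroke→J1  (1-jn J1 has f-setter on 1)
β2 stroke→J1  (J1: bond 1 brought flow, rest push out)
β3 stroke→J1  (J1 flow already set via bond 1)
β4 stroke→J1  (J1: bond 1 brought flow, rest push out)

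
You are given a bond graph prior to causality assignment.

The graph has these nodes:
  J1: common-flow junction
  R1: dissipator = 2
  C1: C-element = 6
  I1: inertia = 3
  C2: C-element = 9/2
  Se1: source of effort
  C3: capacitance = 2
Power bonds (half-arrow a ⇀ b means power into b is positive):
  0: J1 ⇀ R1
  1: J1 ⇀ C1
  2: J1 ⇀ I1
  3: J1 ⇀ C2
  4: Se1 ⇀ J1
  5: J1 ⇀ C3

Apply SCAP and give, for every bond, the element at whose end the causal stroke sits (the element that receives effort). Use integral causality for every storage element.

b0 →J1
b1 →J1
b2 →I1
b3 →J1
b4 →J1
b5 →J1

bond 4 →J1  (source Se1 imposes e)
bond 1 →J1  (C1: C, integral causality)
bond 2 →I1  (prefer integral on I1)
bond 0 →J1  (J1: bond 2 brought flow, rest push out)
bond 3 →J1  (J1: bond 2 brought flow, rest push out)
bond 5 →J1  (J1: bond 2 brought flow, rest push out)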